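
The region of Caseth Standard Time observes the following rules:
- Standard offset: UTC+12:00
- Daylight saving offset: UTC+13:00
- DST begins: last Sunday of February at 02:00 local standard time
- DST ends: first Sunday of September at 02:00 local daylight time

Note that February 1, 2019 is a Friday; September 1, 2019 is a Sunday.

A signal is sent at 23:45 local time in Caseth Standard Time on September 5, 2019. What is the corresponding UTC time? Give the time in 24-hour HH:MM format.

1 February 2019 is a Friday, so Sundays fall on 3, 10, 17, 24; the last is February 24.
1 September 2019 is a Sunday, so the first Sunday is September 1.
September 5, 2019 is outside the daylight-saving period (24 February – 1 September), so Caseth Standard Time is on standard time, UTC+12:00.
23:45 local − 12h = 11:45 UTC.

11:45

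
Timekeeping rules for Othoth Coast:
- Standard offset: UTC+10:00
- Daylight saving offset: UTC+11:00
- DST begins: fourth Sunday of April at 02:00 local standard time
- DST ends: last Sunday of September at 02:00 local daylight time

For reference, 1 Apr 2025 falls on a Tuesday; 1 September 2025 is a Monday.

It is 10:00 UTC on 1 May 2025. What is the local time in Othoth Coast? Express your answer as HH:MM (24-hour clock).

1 April 2025 is a Tuesday, so the first Sunday is April 6 and the fourth is April 27.
1 September 2025 is a Monday, so Sundays fall on 7, 14, 21, 28; the last is September 28.
At the standard offset (UTC+10:00), 10:00 UTC + 10h = 20:00 Othoth Coast standard time.
The standard-time date in Othoth Coast, 1 May 2025, lies within the daylight-saving period (27 April – 28 September), so Othoth Coast is on daylight time, UTC+11:00.
10:00 UTC + 11h = 21:00 local.

21:00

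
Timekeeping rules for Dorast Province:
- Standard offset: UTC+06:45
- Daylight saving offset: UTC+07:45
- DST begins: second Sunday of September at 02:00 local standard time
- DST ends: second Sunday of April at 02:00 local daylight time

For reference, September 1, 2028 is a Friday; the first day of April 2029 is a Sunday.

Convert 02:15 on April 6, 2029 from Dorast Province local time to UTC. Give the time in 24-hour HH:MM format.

18:30

1 September 2028 is a Friday, so the first Sunday is September 3 and the second is September 10.
1 April 2029 is a Sunday, so the first Sunday is April 1 and the second is April 8.
April 6, 2029 falls between 10 September 2028 and 8 April 2029, so daylight saving is in effect and Dorast Province is at UTC+07:45.
02:15 local − 7h45m = 18:30 UTC (rolling into the previous day, 5 April 2029).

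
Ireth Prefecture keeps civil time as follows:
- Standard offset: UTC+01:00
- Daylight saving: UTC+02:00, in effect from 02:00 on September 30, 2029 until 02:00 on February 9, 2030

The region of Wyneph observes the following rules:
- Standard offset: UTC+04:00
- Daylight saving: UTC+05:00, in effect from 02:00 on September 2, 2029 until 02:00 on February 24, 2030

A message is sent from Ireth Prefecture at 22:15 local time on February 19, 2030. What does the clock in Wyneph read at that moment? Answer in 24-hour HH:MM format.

Daylight saving runs 30 September 2029 – 9 February 2030; February 19, 2030 is outside that window, so Ireth Prefecture is on standard time at UTC+01:00.
22:15 Ireth Prefecture − 1h = 21:15 UTC.
At the standard offset (UTC+04:00), 21:15 UTC + 4h = 01:15 Wyneph standard time (rolling into the next day, 20 February 2030).
The standard-time date in Wyneph, February 20, 2030, falls between 2 September 2029 and 24 February 2030, so daylight saving is in effect and Wyneph is at UTC+05:00.
21:15 UTC + 5h = 02:15 Wyneph (rolling into the next day, 20 February 2030).

02:15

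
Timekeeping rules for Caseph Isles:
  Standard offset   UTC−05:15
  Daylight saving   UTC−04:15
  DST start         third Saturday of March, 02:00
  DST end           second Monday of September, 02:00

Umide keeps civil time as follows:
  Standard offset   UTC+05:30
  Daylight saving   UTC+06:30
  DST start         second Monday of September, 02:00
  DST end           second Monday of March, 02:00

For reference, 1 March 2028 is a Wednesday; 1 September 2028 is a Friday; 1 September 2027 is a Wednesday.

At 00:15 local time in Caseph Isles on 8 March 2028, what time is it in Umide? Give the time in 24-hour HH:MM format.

12:00

1 March 2028 is a Wednesday, so the first Saturday is March 4 and the third is March 18.
1 September 2028 is a Friday, so the first Monday is September 4 and the second is September 11.
8 March 2028 does not fall between 18 March and 11 September, so daylight saving is not in effect and Caseph Isles is at UTC−05:15.
00:15 Caseph Isles + 5h15m = 05:30 UTC.
1 September 2027 is a Wednesday, so the first Monday is September 6 and the second is September 13.
1 March 2028 is a Wednesday, so the first Monday is March 6 and the second is March 13.
At the standard offset (UTC+05:30), 05:30 UTC + 5h30m = 11:00 Umide standard time.
The standard-time date in Umide, 8 March 2028, falls between 13 September 2027 and 13 March 2028, so daylight saving is in effect and Umide is at UTC+06:30.
05:30 UTC + 6h30m = 12:00 Umide.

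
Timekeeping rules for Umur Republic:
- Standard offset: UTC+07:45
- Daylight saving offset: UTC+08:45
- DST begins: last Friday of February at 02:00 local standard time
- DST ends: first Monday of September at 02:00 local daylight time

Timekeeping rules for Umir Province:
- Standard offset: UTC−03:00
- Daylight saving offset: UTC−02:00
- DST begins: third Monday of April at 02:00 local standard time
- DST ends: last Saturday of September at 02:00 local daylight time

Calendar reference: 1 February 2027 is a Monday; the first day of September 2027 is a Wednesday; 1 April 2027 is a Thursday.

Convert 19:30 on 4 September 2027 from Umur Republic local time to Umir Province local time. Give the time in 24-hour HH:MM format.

08:45

1 February 2027 is a Monday, so Fridays fall on 5, 12, 19, 26; the last is February 26.
1 September 2027 is a Wednesday, so the first Monday is September 6.
4 September 2027 lies within the daylight-saving period (26 February – 6 September), so Umur Republic is on daylight time, UTC+08:45.
19:30 Umur Republic − 8h45m = 10:45 UTC.
1 April 2027 is a Thursday, so the first Monday is April 5 and the third is April 19.
1 September 2027 is a Wednesday, so Saturdays fall on 4, 11, 18, 25; the last is September 25.
At the standard offset (UTC−03:00), 10:45 UTC − 3h = 07:45 Umir Province standard time.
The standard-time date in Umir Province, 4 September 2027, falls between 19 April and 25 September, so daylight saving is in effect and Umir Province is at UTC−02:00.
10:45 UTC − 2h = 08:45 Umir Province.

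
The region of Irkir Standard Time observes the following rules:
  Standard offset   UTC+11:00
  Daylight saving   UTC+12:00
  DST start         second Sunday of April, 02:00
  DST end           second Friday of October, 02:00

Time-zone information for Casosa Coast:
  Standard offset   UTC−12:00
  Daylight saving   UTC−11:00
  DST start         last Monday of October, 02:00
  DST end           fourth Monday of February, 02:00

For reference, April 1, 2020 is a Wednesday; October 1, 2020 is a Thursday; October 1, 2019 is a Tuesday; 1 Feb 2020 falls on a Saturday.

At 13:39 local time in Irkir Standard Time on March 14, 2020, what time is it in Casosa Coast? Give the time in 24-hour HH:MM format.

1 April 2020 is a Wednesday, so the first Sunday is April 5 and the second is April 12.
1 October 2020 is a Thursday, so the first Friday is October 2 and the second is October 9.
March 14, 2020 does not fall between 12 April and 9 October, so daylight saving is not in effect and Irkir Standard Time is at UTC+11:00.
13:39 Irkir Standard Time − 11h = 02:39 UTC.
1 October 2019 is a Tuesday, so Mondays fall on 7, 14, 21, 28; the last is October 28.
1 February 2020 is a Saturday, so the first Monday is February 3 and the fourth is February 24.
At the standard offset (UTC−12:00), 02:39 UTC − 12h = 14:39 Casosa Coast standard time (rolling into the previous day, 13 March 2020).
The standard-time date in Casosa Coast, March 13, 2020, is outside the daylight-saving period (28 October 2019 – 24 February 2020), so Casosa Coast is on standard time, UTC−12:00.
02:39 UTC − 12h = 14:39 Casosa Coast (rolling into the previous day, 13 March 2020).

14:39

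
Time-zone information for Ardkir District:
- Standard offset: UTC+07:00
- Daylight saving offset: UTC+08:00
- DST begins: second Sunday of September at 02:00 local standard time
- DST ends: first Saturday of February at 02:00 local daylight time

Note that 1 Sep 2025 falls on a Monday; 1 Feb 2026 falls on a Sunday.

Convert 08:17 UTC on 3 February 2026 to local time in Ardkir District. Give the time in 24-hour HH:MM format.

16:17

1 September 2025 is a Monday, so the first Sunday is September 7 and the second is September 14.
1 February 2026 is a Sunday, so the first Saturday is February 7.
At the standard offset (UTC+07:00), 08:17 UTC + 7h = 15:17 Ardkir District standard time.
The standard-time date in Ardkir District, 3 February 2026, lies within the daylight-saving period (14 September 2025 – 7 February 2026), so Ardkir District is on daylight time, UTC+08:00.
08:17 UTC + 8h = 16:17 local.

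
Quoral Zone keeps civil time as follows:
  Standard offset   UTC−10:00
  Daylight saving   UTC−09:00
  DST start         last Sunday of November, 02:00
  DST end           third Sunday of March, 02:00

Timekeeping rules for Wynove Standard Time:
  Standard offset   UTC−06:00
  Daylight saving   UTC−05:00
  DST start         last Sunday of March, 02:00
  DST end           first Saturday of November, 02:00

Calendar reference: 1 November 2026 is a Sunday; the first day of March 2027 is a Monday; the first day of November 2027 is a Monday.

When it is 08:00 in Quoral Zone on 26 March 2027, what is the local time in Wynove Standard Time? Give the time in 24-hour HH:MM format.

12:00

1 November 2026 is a Sunday, so Sundays fall on 1, 8, 15, 22, 29; the last is November 29.
1 March 2027 is a Monday, so the first Sunday is March 7 and the third is March 21.
26 March 2027 does not fall between 29 November 2026 and 21 March 2027, so daylight saving is not in effect and Quoral Zone is at UTC−10:00.
08:00 Quoral Zone + 10h = 18:00 UTC.
1 March 2027 is a Monday, so Sundays fall on 7, 14, 21, 28; the last is March 28.
1 November 2027 is a Monday, so the first Saturday is November 6.
At the standard offset (UTC−06:00), 18:00 UTC − 6h = 12:00 Wynove Standard Time standard time.
The standard-time date in Wynove Standard Time, 26 March 2027, does not fall between 28 March and 6 November, so daylight saving is not in effect and Wynove Standard Time is at UTC−06:00.
18:00 UTC − 6h = 12:00 Wynove Standard Time.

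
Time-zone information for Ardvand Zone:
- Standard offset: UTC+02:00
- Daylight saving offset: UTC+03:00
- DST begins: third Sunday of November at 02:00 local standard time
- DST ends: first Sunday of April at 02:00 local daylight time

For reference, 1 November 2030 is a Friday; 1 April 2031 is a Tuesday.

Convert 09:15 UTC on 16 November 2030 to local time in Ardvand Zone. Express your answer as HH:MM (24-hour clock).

11:15

1 November 2030 is a Friday, so the first Sunday is November 3 and the third is November 17.
1 April 2031 is a Tuesday, so the first Sunday is April 6.
At the standard offset (UTC+02:00), 09:15 UTC + 2h = 11:15 Ardvand Zone standard time.
The standard-time date in Ardvand Zone, 16 November 2030, does not fall between 17 November 2030 and 6 April 2031, so daylight saving is not in effect and Ardvand Zone is at UTC+02:00.
09:15 UTC + 2h = 11:15 local.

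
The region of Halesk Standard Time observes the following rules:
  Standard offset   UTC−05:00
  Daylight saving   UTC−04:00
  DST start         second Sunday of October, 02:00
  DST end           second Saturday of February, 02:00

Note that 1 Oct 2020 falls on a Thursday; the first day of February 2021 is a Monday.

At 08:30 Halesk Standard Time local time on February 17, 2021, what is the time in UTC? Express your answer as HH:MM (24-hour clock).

13:30

1 October 2020 is a Thursday, so the first Sunday is October 4 and the second is October 11.
1 February 2021 is a Monday, so the first Saturday is February 6 and the second is February 13.
Daylight saving runs 11 October 2020 – 13 February 2021; February 17, 2021 is outside that window, so Halesk Standard Time is on standard time at UTC−05:00.
08:30 local + 5h = 13:30 UTC.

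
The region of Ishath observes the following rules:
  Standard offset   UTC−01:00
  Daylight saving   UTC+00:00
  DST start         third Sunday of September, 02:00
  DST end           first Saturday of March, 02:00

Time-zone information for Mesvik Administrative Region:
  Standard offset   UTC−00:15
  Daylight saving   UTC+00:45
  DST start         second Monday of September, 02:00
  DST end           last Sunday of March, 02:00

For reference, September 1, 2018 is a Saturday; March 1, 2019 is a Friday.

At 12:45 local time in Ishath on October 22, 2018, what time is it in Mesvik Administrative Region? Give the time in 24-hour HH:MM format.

13:30

1 September 2018 is a Saturday, so the first Sunday is September 2 and the third is September 16.
1 March 2019 is a Friday, so the first Saturday is March 2.
October 22, 2018 falls between 16 September 2018 and 2 March 2019, so daylight saving is in effect and Ishath is at UTC+00:00.
12:45 Ishath − 0h = 12:45 UTC.
1 September 2018 is a Saturday, so the first Monday is September 3 and the second is September 10.
1 March 2019 is a Friday, so Sundays fall on 3, 10, 17, 24, 31; the last is March 31.
At the standard offset (UTC−00:15), 12:45 UTC − 0h15m = 12:30 Mesvik Administrative Region standard time.
Daylight saving runs 10 September 2018 – 31 March 2019; the standard-time date in Mesvik Administrative Region, October 22, 2018, is inside that window, so Mesvik Administrative Region is at UTC+00:45.
12:45 UTC + 0h45m = 13:30 Mesvik Administrative Region.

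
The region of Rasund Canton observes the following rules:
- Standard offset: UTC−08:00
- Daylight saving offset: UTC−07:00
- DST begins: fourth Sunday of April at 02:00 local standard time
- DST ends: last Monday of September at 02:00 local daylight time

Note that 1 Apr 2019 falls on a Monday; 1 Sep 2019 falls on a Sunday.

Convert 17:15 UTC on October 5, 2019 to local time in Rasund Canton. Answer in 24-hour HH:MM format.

1 April 2019 is a Monday, so the first Sunday is April 7 and the fourth is April 28.
1 September 2019 is a Sunday, so Mondays fall on 2, 9, 16, 23, 30; the last is September 30.
At the standard offset (UTC−08:00), 17:15 UTC − 8h = 09:15 Rasund Canton standard time.
The standard-time date in Rasund Canton, October 5, 2019, does not fall between 28 April and 30 September, so daylight saving is not in effect and Rasund Canton is at UTC−08:00.
17:15 UTC − 8h = 09:15 local.

09:15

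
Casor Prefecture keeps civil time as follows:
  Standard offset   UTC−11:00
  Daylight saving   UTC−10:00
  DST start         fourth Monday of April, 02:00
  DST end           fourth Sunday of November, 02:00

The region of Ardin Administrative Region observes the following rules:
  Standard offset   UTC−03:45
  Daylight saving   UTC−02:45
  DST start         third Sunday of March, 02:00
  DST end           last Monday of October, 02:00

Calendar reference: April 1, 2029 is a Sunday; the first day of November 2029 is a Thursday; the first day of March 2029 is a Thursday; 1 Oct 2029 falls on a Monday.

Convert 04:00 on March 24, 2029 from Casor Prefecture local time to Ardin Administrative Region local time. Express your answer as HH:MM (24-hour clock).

1 April 2029 is a Sunday, so the first Monday is April 2 and the fourth is April 23.
1 November 2029 is a Thursday, so the first Sunday is November 4 and the fourth is November 25.
March 24, 2029 is outside the daylight-saving period (23 April – 25 November), so Casor Prefecture is on standard time, UTC−11:00.
04:00 Casor Prefecture + 11h = 15:00 UTC.
1 March 2029 is a Thursday, so the first Sunday is March 4 and the third is March 18.
1 October 2029 is a Monday, so Mondays fall on 1, 8, 15, 22, 29; the last is October 29.
At the standard offset (UTC−03:45), 15:00 UTC − 3h45m = 11:15 Ardin Administrative Region standard time.
Daylight saving runs 18 March – 29 October; the standard-time date in Ardin Administrative Region, March 24, 2029, is inside that window, so Ardin Administrative Region is at UTC−02:45.
15:00 UTC − 2h45m = 12:15 Ardin Administrative Region.

12:15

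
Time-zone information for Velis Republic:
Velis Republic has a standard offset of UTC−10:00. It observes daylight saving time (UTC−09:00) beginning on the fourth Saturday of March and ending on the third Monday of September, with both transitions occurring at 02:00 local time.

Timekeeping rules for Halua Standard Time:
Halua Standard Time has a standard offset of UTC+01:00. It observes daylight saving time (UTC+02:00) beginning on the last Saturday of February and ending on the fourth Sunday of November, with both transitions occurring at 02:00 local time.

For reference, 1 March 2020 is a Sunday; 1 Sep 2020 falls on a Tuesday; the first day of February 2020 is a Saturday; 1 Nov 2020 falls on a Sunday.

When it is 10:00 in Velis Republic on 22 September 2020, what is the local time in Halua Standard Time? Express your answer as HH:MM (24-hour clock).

22:00

1 March 2020 is a Sunday, so the first Saturday is March 7 and the fourth is March 28.
1 September 2020 is a Tuesday, so the first Monday is September 7 and the third is September 21.
22 September 2020 is outside the daylight-saving period (28 March – 21 September), so Velis Republic is on standard time, UTC−10:00.
10:00 Velis Republic + 10h = 20:00 UTC.
1 February 2020 is a Saturday, so Saturdays fall on 1, 8, 15, 22, 29; the last is February 29.
1 November 2020 is a Sunday, so the first Sunday is November 1 and the fourth is November 22.
At the standard offset (UTC+01:00), 20:00 UTC + 1h = 21:00 Halua Standard Time standard time.
The standard-time date in Halua Standard Time, 22 September 2020, lies within the daylight-saving period (29 February – 22 November), so Halua Standard Time is on daylight time, UTC+02:00.
20:00 UTC + 2h = 22:00 Halua Standard Time.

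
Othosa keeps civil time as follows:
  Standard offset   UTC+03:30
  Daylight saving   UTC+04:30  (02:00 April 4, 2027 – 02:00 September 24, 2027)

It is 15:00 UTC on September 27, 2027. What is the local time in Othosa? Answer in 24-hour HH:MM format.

18:30

At the standard offset (UTC+03:30), 15:00 UTC + 3h30m = 18:30 Othosa standard time.
Daylight saving runs 4 April – 24 September; the standard-time date in Othosa, September 27, 2027, is outside that window, so Othosa is on standard time at UTC+03:30.
15:00 UTC + 3h30m = 18:30 local.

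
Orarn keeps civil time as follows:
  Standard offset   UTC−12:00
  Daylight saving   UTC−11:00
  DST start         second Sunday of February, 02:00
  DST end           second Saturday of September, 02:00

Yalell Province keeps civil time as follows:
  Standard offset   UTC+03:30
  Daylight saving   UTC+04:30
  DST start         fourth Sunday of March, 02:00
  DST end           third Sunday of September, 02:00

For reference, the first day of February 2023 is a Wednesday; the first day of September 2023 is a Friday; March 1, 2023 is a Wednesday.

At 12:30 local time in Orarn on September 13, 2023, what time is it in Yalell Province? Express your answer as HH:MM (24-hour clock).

1 February 2023 is a Wednesday, so the first Sunday is February 5 and the second is February 12.
1 September 2023 is a Friday, so the first Saturday is September 2 and the second is September 9.
Daylight saving runs 12 February – 9 September; September 13, 2023 is outside that window, so Orarn is on standard time at UTC−12:00.
12:30 Orarn + 12h = 00:30 UTC (rolling into the next day, 14 September 2023).
1 March 2023 is a Wednesday, so the first Sunday is March 5 and the fourth is March 26.
1 September 2023 is a Friday, so the first Sunday is September 3 and the third is September 17.
At the standard offset (UTC+03:30), 00:30 UTC + 3h30m = 04:00 Yalell Province standard time.
The standard-time date in Yalell Province, September 14, 2023, falls between 26 March and 17 September, so daylight saving is in effect and Yalell Province is at UTC+04:30.
00:30 UTC + 4h30m = 05:00 Yalell Province.

05:00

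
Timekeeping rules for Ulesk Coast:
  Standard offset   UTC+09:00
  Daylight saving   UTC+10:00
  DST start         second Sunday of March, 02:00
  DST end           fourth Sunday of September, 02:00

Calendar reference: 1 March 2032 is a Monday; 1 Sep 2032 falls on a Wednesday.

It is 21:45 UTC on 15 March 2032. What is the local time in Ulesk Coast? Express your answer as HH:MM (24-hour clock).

07:45

1 March 2032 is a Monday, so the first Sunday is March 7 and the second is March 14.
1 September 2032 is a Wednesday, so the first Sunday is September 5 and the fourth is September 26.
At the standard offset (UTC+09:00), 21:45 UTC + 9h = 06:45 Ulesk Coast standard time (rolling into the next day, 16 March 2032).
Daylight saving runs 14 March – 26 September; the standard-time date in Ulesk Coast, 16 March 2032, is inside that window, so Ulesk Coast is at UTC+10:00.
21:45 UTC + 10h = 07:45 local (rolling into the next day, 16 March 2032).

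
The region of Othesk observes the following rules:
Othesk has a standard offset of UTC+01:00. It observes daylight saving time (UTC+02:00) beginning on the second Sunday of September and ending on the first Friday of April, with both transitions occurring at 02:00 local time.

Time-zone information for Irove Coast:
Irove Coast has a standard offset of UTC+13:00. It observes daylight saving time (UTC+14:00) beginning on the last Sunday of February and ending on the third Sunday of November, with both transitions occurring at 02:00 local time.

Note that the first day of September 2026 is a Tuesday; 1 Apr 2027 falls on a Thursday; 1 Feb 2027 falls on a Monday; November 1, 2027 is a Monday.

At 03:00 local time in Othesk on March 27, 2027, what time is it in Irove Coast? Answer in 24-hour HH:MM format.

1 September 2026 is a Tuesday, so the first Sunday is September 6 and the second is September 13.
1 April 2027 is a Thursday, so the first Friday is April 2.
March 27, 2027 lies within the daylight-saving period (13 September 2026 – 2 April 2027), so Othesk is on daylight time, UTC+02:00.
03:00 Othesk − 2h = 01:00 UTC.
1 February 2027 is a Monday, so Sundays fall on 7, 14, 21, 28; the last is February 28.
1 November 2027 is a Monday, so the first Sunday is November 7 and the third is November 21.
At the standard offset (UTC+13:00), 01:00 UTC + 13h = 14:00 Irove Coast standard time.
Daylight saving runs 28 February – 21 November; the standard-time date in Irove Coast, March 27, 2027, is inside that window, so Irove Coast is at UTC+14:00.
01:00 UTC + 14h = 15:00 Irove Coast.

15:00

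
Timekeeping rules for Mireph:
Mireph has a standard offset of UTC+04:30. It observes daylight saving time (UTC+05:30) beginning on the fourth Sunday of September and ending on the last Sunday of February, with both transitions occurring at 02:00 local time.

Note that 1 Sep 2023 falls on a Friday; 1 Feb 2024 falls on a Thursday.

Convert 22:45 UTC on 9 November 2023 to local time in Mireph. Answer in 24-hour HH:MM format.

04:15

1 September 2023 is a Friday, so the first Sunday is September 3 and the fourth is September 24.
1 February 2024 is a Thursday, so Sundays fall on 4, 11, 18, 25; the last is February 25.
At the standard offset (UTC+04:30), 22:45 UTC + 4h30m = 03:15 Mireph standard time (rolling into the next day, 10 November 2023).
The standard-time date in Mireph, 10 November 2023, lies within the daylight-saving period (24 September 2023 – 25 February 2024), so Mireph is on daylight time, UTC+05:30.
22:45 UTC + 5h30m = 04:15 local (rolling into the next day, 10 November 2023).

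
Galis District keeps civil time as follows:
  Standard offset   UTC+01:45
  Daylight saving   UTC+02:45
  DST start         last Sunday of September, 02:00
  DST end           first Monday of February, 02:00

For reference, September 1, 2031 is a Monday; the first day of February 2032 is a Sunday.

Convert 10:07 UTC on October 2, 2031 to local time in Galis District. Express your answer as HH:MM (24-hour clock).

12:52

1 September 2031 is a Monday, so Sundays fall on 7, 14, 21, 28; the last is September 28.
1 February 2032 is a Sunday, so the first Monday is February 2.
At the standard offset (UTC+01:45), 10:07 UTC + 1h45m = 11:52 Galis District standard time.
The standard-time date in Galis District, October 2, 2031, lies within the daylight-saving period (28 September 2031 – 2 February 2032), so Galis District is on daylight time, UTC+02:45.
10:07 UTC + 2h45m = 12:52 local.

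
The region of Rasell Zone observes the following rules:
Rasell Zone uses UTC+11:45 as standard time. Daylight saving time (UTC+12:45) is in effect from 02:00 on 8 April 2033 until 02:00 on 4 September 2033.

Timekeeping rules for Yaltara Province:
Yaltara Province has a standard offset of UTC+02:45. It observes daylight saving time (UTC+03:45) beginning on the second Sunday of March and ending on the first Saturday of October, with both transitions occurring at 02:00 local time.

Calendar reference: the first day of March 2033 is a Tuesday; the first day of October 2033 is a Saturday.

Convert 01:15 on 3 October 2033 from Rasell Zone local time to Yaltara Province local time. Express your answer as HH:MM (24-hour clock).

16:15

Daylight saving runs 8 April – 4 September; 3 October 2033 is outside that window, so Rasell Zone is on standard time at UTC+11:45.
01:15 Rasell Zone − 11h45m = 13:30 UTC (rolling into the previous day, 2 October 2033).
1 March 2033 is a Tuesday, so the first Sunday is March 6 and the second is March 13.
1 October 2033 is a Saturday, so the first Saturday is October 1.
At the standard offset (UTC+02:45), 13:30 UTC + 2h45m = 16:15 Yaltara Province standard time.
The standard-time date in Yaltara Province, 2 October 2033, is outside the daylight-saving period (13 March – 1 October), so Yaltara Province is on standard time, UTC+02:45.
13:30 UTC + 2h45m = 16:15 Yaltara Province.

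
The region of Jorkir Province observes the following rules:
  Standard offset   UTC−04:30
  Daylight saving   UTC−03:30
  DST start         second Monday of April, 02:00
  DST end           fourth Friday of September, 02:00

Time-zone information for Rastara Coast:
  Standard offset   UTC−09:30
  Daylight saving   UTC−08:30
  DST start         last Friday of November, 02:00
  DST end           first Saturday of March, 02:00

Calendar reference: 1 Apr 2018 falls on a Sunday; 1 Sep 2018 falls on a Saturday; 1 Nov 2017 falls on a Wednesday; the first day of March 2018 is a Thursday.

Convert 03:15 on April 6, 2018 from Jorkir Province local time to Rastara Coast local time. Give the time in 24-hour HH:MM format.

1 April 2018 is a Sunday, so the first Monday is April 2 and the second is April 9.
1 September 2018 is a Saturday, so the first Friday is September 7 and the fourth is September 28.
April 6, 2018 does not fall between 9 April and 28 September, so daylight saving is not in effect and Jorkir Province is at UTC−04:30.
03:15 Jorkir Province + 4h30m = 07:45 UTC.
1 November 2017 is a Wednesday, so Fridays fall on 3, 10, 17, 24; the last is November 24.
1 March 2018 is a Thursday, so the first Saturday is March 3.
At the standard offset (UTC−09:30), 07:45 UTC − 9h30m = 22:15 Rastara Coast standard time (rolling into the previous day, 5 April 2018).
The standard-time date in Rastara Coast, April 5, 2018, is outside the daylight-saving period (24 November 2017 – 3 March 2018), so Rastara Coast is on standard time, UTC−09:30.
07:45 UTC − 9h30m = 22:15 Rastara Coast (rolling into the previous day, 5 April 2018).

22:15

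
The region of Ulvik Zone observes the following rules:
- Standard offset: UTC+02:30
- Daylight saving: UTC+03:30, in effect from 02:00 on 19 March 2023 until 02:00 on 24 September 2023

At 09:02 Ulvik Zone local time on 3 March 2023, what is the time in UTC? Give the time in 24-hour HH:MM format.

06:32

Daylight saving runs 19 March – 24 September; 3 March 2023 is outside that window, so Ulvik Zone is on standard time at UTC+02:30.
09:02 local − 2h30m = 06:32 UTC.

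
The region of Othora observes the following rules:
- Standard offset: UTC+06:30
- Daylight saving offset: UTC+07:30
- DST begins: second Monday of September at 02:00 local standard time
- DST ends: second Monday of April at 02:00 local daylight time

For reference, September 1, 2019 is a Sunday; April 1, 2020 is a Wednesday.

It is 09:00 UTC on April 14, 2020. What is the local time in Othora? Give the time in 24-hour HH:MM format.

1 September 2019 is a Sunday, so the first Monday is September 2 and the second is September 9.
1 April 2020 is a Wednesday, so the first Monday is April 6 and the second is April 13.
At the standard offset (UTC+06:30), 09:00 UTC + 6h30m = 15:30 Othora standard time.
Daylight saving runs 9 September 2019 – 13 April 2020; the standard-time date in Othora, April 14, 2020, is outside that window, so Othora is on standard time at UTC+06:30.
09:00 UTC + 6h30m = 15:30 local.

15:30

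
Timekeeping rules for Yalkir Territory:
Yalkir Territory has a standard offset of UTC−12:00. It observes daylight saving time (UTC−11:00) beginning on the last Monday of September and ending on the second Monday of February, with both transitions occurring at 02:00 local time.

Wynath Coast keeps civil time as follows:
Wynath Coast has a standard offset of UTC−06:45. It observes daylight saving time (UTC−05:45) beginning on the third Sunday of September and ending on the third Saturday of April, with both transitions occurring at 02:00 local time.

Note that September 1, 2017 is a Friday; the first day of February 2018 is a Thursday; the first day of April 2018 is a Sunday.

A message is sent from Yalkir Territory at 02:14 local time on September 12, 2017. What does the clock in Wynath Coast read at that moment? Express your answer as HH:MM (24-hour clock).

1 September 2017 is a Friday, so Mondays fall on 4, 11, 18, 25; the last is September 25.
1 February 2018 is a Thursday, so the first Monday is February 5 and the second is February 12.
September 12, 2017 does not fall between 25 September 2017 and 12 February 2018, so daylight saving is not in effect and Yalkir Territory is at UTC−12:00.
02:14 Yalkir Territory + 12h = 14:14 UTC.
1 September 2017 is a Friday, so the first Sunday is September 3 and the third is September 17.
1 April 2018 is a Sunday, so the first Saturday is April 7 and the third is April 21.
At the standard offset (UTC−06:45), 14:14 UTC − 6h45m = 07:29 Wynath Coast standard time.
The standard-time date in Wynath Coast, September 12, 2017, is outside the daylight-saving period (17 September 2017 – 21 April 2018), so Wynath Coast is on standard time, UTC−06:45.
14:14 UTC − 6h45m = 07:29 Wynath Coast.

07:29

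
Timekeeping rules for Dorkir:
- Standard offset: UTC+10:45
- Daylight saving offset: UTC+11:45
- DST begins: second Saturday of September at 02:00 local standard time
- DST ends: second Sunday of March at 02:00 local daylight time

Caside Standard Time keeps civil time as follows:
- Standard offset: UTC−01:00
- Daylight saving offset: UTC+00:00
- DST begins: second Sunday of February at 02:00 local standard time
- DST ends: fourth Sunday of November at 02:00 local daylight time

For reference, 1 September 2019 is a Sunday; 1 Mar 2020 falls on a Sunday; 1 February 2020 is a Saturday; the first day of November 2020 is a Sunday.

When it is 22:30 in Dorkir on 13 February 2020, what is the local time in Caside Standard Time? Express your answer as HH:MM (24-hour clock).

10:45

1 September 2019 is a Sunday, so the first Saturday is September 7 and the second is September 14.
1 March 2020 is a Sunday, so the first Sunday is March 1 and the second is March 8.
Daylight saving runs 14 September 2019 – 8 March 2020; 13 February 2020 is inside that window, so Dorkir is at UTC+11:45.
22:30 Dorkir − 11h45m = 10:45 UTC.
1 February 2020 is a Saturday, so the first Sunday is February 2 and the second is February 9.
1 November 2020 is a Sunday, so the first Sunday is November 1 and the fourth is November 22.
At the standard offset (UTC−01:00), 10:45 UTC − 1h = 09:45 Caside Standard Time standard time.
The standard-time date in Caside Standard Time, 13 February 2020, lies within the daylight-saving period (9 February – 22 November), so Caside Standard Time is on daylight time, UTC+00:00.
10:45 UTC + 0h = 10:45 Caside Standard Time.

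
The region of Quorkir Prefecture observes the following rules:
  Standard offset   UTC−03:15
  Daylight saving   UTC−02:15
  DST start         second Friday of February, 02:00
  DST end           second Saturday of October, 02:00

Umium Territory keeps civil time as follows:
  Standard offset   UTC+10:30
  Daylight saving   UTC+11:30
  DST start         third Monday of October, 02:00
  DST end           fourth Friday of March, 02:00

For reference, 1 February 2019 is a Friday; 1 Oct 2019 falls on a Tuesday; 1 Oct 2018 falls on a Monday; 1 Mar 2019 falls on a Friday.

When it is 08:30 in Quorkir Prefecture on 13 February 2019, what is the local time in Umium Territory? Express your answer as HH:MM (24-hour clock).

1 February 2019 is a Friday, so the first Friday is February 1 and the second is February 8.
1 October 2019 is a Tuesday, so the first Saturday is October 5 and the second is October 12.
13 February 2019 lies within the daylight-saving period (8 February – 12 October), so Quorkir Prefecture is on daylight time, UTC−02:15.
08:30 Quorkir Prefecture + 2h15m = 10:45 UTC.
1 October 2018 is a Monday, so the first Monday is October 1 and the third is October 15.
1 March 2019 is a Friday, so the first Friday is March 1 and the fourth is March 22.
At the standard offset (UTC+10:30), 10:45 UTC + 10h30m = 21:15 Umium Territory standard time.
The standard-time date in Umium Territory, 13 February 2019, falls between 15 October 2018 and 22 March 2019, so daylight saving is in effect and Umium Territory is at UTC+11:30.
10:45 UTC + 11h30m = 22:15 Umium Territory.

22:15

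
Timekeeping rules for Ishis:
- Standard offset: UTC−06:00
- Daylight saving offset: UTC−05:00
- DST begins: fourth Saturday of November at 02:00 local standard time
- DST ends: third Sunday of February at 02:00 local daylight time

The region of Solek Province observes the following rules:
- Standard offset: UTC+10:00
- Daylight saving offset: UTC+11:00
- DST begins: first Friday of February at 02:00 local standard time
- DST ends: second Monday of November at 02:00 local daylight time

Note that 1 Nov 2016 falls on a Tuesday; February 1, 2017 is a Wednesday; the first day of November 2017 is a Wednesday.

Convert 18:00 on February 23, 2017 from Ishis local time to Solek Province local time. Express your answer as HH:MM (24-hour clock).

1 November 2016 is a Tuesday, so the first Saturday is November 5 and the fourth is November 26.
1 February 2017 is a Wednesday, so the first Sunday is February 5 and the third is February 19.
Daylight saving runs 26 November 2016 – 19 February 2017; February 23, 2017 is outside that window, so Ishis is on standard time at UTC−06:00.
18:00 Ishis + 6h = 00:00 UTC (rolling into the next day, 24 February 2017).
1 February 2017 is a Wednesday, so the first Friday is February 3.
1 November 2017 is a Wednesday, so the first Monday is November 6 and the second is November 13.
At the standard offset (UTC+10:00), 00:00 UTC + 10h = 10:00 Solek Province standard time.
Daylight saving runs 3 February – 13 November; the standard-time date in Solek Province, February 24, 2017, is inside that window, so Solek Province is at UTC+11:00.
00:00 UTC + 11h = 11:00 Solek Province.

11:00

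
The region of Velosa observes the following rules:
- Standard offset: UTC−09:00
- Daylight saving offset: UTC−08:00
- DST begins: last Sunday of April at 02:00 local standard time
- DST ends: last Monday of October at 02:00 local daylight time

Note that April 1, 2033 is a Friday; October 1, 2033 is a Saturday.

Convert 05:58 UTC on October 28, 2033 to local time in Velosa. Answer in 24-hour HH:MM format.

1 April 2033 is a Friday, so Sundays fall on 3, 10, 17, 24; the last is April 24.
1 October 2033 is a Saturday, so Mondays fall on 3, 10, 17, 24, 31; the last is October 31.
At the standard offset (UTC−09:00), 05:58 UTC − 9h = 20:58 Velosa standard time (rolling into the previous day, 27 October 2033).
Daylight saving runs 24 April – 31 October; the standard-time date in Velosa, October 27, 2033, is inside that window, so Velosa is at UTC−08:00.
05:58 UTC − 8h = 21:58 local (rolling into the previous day, 27 October 2033).

21:58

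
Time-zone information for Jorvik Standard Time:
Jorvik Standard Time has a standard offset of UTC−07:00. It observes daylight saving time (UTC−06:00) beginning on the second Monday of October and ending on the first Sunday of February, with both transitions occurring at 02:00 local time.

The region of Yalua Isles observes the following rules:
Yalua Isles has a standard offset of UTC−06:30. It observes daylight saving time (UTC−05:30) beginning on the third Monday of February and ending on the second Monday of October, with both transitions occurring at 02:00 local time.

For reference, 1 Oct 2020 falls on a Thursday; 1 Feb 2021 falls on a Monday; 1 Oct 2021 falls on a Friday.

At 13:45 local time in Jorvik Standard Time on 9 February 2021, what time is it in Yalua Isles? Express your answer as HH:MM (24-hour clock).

1 October 2020 is a Thursday, so the first Monday is October 5 and the second is October 12.
1 February 2021 is a Monday, so the first Sunday is February 7.
Daylight saving runs 12 October 2020 – 7 February 2021; 9 February 2021 is outside that window, so Jorvik Standard Time is on standard time at UTC−07:00.
13:45 Jorvik Standard Time + 7h = 20:45 UTC.
1 February 2021 is a Monday, so the first Monday is February 1 and the third is February 15.
1 October 2021 is a Friday, so the first Monday is October 4 and the second is October 11.
At the standard offset (UTC−06:30), 20:45 UTC − 6h30m = 14:15 Yalua Isles standard time.
The standard-time date in Yalua Isles, 9 February 2021, is outside the daylight-saving period (15 February – 11 October), so Yalua Isles is on standard time, UTC−06:30.
20:45 UTC − 6h30m = 14:15 Yalua Isles.

14:15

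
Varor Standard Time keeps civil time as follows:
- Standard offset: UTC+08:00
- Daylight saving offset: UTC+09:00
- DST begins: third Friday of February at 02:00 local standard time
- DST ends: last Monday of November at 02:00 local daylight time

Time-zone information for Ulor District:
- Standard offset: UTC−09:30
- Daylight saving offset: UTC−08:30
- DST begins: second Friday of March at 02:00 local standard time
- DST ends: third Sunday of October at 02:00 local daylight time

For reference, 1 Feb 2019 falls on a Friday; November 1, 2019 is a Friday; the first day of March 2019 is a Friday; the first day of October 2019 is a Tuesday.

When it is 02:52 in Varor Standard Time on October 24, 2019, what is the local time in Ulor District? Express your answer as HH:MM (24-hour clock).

08:22

1 February 2019 is a Friday, so the first Friday is February 1 and the third is February 15.
1 November 2019 is a Friday, so Mondays fall on 4, 11, 18, 25; the last is November 25.
October 24, 2019 lies within the daylight-saving period (15 February – 25 November), so Varor Standard Time is on daylight time, UTC+09:00.
02:52 Varor Standard Time − 9h = 17:52 UTC (rolling into the previous day, 23 October 2019).
1 March 2019 is a Friday, so the first Friday is March 1 and the second is March 8.
1 October 2019 is a Tuesday, so the first Sunday is October 6 and the third is October 20.
At the standard offset (UTC−09:30), 17:52 UTC − 9h30m = 08:22 Ulor District standard time.
The standard-time date in Ulor District, October 23, 2019, does not fall between 8 March and 20 October, so daylight saving is not in effect and Ulor District is at UTC−09:30.
17:52 UTC − 9h30m = 08:22 Ulor District.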